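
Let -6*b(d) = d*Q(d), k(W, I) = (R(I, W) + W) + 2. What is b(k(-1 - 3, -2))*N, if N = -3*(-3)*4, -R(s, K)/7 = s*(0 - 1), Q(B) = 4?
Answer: 384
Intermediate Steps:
R(s, K) = 7*s (R(s, K) = -7*s*(0 - 1) = -7*s*(-1) = -(-7)*s = 7*s)
k(W, I) = 2 + W + 7*I (k(W, I) = (7*I + W) + 2 = (W + 7*I) + 2 = 2 + W + 7*I)
N = 36 (N = 9*4 = 36)
b(d) = -2*d/3 (b(d) = -d*4/6 = -2*d/3)
b(k(-1 - 3, -2))*N = -2*(2 + (-1 - 3) + 7*(-2))/3*36 = -2*(2 - 4 - 14)/3*36 = -⅔*(-16)*36 = (32/3)*36 = 384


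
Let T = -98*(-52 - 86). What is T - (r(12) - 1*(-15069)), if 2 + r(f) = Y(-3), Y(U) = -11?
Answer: -1532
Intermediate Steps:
r(f) = -13 (r(f) = -2 - 11 = -13)
T = 13524 (T = -98*(-138) = 13524)
T - (r(12) - 1*(-15069)) = 13524 - (-13 - 1*(-15069)) = 13524 - (-13 + 15069) = 13524 - 1*15056 = 13524 - 15056 = -1532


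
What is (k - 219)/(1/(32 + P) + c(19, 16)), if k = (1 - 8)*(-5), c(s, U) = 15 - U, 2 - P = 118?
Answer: 15456/85 ≈ 181.84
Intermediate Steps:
P = -116 (P = 2 - 1*118 = 2 - 118 = -116)
k = 35 (k = -7*(-5) = 35)
(k - 219)/(1/(32 + P) + c(19, 16)) = (35 - 219)/(1/(32 - 116) + (15 - 1*16)) = -184/(1/(-84) + (15 - 16)) = -184/(-1/84 - 1) = -184/(-85/84) = -184*(-84/85) = 15456/85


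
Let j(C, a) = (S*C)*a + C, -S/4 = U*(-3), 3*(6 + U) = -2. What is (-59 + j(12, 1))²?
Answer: 1014049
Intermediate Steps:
U = -20/3 (U = -6 + (⅓)*(-2) = -6 - ⅔ = -20/3 ≈ -6.6667)
S = -80 (S = -(-80)*(-3)/3 = -4*20 = -80)
j(C, a) = C - 80*C*a (j(C, a) = (-80*C)*a + C = -80*C*a + C = C - 80*C*a)
(-59 + j(12, 1))² = (-59 + 12*(1 - 80*1))² = (-59 + 12*(1 - 80))² = (-59 + 12*(-79))² = (-59 - 948)² = (-1007)² = 1014049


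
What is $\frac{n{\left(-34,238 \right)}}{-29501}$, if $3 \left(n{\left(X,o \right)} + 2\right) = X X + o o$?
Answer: $- \frac{57794}{88503} \approx -0.65302$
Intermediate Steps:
$n{\left(X,o \right)} = -2 + \frac{X^{2}}{3} + \frac{o^{2}}{3}$ ($n{\left(X,o \right)} = -2 + \frac{X X + o o}{3} = -2 + \frac{X^{2} + o^{2}}{3} = -2 + \left(\frac{X^{2}}{3} + \frac{o^{2}}{3}\right) = -2 + \frac{X^{2}}{3} + \frac{o^{2}}{3}$)
$\frac{n{\left(-34,238 \right)}}{-29501} = \frac{-2 + \frac{\left(-34\right)^{2}}{3} + \frac{238^{2}}{3}}{-29501} = \left(-2 + \frac{1}{3} \cdot 1156 + \frac{1}{3} \cdot 56644\right) \left(- \frac{1}{29501}\right) = \left(-2 + \frac{1156}{3} + \frac{56644}{3}\right) \left(- \frac{1}{29501}\right) = \frac{57794}{3} \left(- \frac{1}{29501}\right) = - \frac{57794}{88503}$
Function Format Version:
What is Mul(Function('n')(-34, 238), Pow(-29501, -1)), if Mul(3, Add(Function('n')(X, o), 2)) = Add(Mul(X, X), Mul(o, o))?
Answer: Rational(-57794, 88503) ≈ -0.65302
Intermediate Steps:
Function('n')(X, o) = Add(-2, Mul(Rational(1, 3), Pow(X, 2)), Mul(Rational(1, 3), Pow(o, 2))) (Function('n')(X, o) = Add(-2, Mul(Rational(1, 3), Add(Mul(X, X), Mul(o, o)))) = Add(-2, Mul(Rational(1, 3), Add(Pow(X, 2), Pow(o, 2)))) = Add(-2, Add(Mul(Rational(1, 3), Pow(X, 2)), Mul(Rational(1, 3), Pow(o, 2)))) = Add(-2, Mul(Rational(1, 3), Pow(X, 2)), Mul(Rational(1, 3), Pow(o, 2))))
Mul(Function('n')(-34, 238), Pow(-29501, -1)) = Mul(Add(-2, Mul(Rational(1, 3), Pow(-34, 2)), Mul(Rational(1, 3), Pow(238, 2))), Pow(-29501, -1)) = Mul(Add(-2, Mul(Rational(1, 3), 1156), Mul(Rational(1, 3), 56644)), Rational(-1, 29501)) = Mul(Add(-2, Rational(1156, 3), Rational(56644, 3)), Rational(-1, 29501)) = Mul(Rational(57794, 3), Rational(-1, 29501)) = Rational(-57794, 88503)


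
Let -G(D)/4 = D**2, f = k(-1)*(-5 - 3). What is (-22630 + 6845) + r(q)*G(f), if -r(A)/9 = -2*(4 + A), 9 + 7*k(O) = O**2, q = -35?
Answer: 8368807/49 ≈ 1.7079e+5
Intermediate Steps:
k(O) = -9/7 + O**2/7
r(A) = 72 + 18*A (r(A) = -(-18)*(4 + A) = -9*(-8 - 2*A) = 72 + 18*A)
f = 64/7 (f = (-9/7 + (1/7)*(-1)**2)*(-5 - 3) = (-9/7 + (1/7)*1)*(-8) = (-9/7 + 1/7)*(-8) = -8/7*(-8) = 64/7 ≈ 9.1429)
G(D) = -4*D**2
(-22630 + 6845) + r(q)*G(f) = (-22630 + 6845) + (72 + 18*(-35))*(-4*(64/7)**2) = -15785 + (72 - 630)*(-4*4096/49) = -15785 - 558*(-16384/49) = -15785 + 9142272/49 = 8368807/49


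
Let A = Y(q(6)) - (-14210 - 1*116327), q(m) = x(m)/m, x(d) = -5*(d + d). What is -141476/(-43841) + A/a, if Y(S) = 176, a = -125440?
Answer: 1716594401/785630720 ≈ 2.1850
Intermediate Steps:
x(d) = -10*d
q(m) = -10 (q(m) = (-10*m)/m = -10)
A = 130713 (A = 176 - (-14210 - 1*116327) = 176 - (-14210 - 116327) = 176 - 1*(-130537) = 176 + 130537 = 130713)
-141476/(-43841) + A/a = -141476/(-43841) + 130713/(-125440) = -141476*(-1/43841) + 130713*(-1/125440) = 141476/43841 - 130713/125440 = 1716594401/785630720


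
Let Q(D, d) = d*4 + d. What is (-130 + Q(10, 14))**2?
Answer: 3600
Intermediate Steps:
Q(D, d) = 5*d (Q(D, d) = 4*d + d = 5*d)
(-130 + Q(10, 14))**2 = (-130 + 5*14)**2 = (-130 + 70)**2 = (-60)**2 = 3600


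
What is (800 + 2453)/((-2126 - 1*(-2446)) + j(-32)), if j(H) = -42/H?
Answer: 52048/5141 ≈ 10.124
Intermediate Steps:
(800 + 2453)/((-2126 - 1*(-2446)) + j(-32)) = (800 + 2453)/((-2126 - 1*(-2446)) - 42/(-32)) = 3253/((-2126 + 2446) - 42*(-1/32)) = 3253/(320 + 21/16) = 3253/(5141/16) = 3253*(16/5141) = 52048/5141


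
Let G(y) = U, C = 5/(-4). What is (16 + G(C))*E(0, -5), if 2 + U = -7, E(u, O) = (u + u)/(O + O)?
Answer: 0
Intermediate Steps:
E(u, O) = u/O (E(u, O) = (2*u)/((2*O)) = (2*u)*(1/(2*O)) = u/O)
U = -9 (U = -2 - 7 = -9)
C = -5/4 (C = 5*(-¼) = -5/4 ≈ -1.2500)
G(y) = -9
(16 + G(C))*E(0, -5) = (16 - 9)*(0/(-5)) = 7*(0*(-⅕)) = 7*0 = 0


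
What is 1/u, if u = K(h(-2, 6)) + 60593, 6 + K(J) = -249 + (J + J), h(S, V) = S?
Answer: 1/60334 ≈ 1.6574e-5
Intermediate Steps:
K(J) = -255 + 2*J (K(J) = -6 + (-249 + (J + J)) = -6 + (-249 + 2*J) = -255 + 2*J)
u = 60334 (u = (-255 + 2*(-2)) + 60593 = (-255 - 4) + 60593 = -259 + 60593 = 60334)
1/u = 1/60334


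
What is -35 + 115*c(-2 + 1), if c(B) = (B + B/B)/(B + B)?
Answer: -35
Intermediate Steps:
c(B) = (1 + B)/(2*B) (c(B) = (B + 1)/((2*B)) = (1 + B)*(1/(2*B)) = (1 + B)/(2*B))
-35 + 115*c(-2 + 1) = -35 + 115*((1 + (-2 + 1))/(2*(-2 + 1))) = -35 + 115*((½)*(1 - 1)/(-1)) = -35 + 115*((½)*(-1)*0) = -35 + 115*0 = -35 + 0 = -35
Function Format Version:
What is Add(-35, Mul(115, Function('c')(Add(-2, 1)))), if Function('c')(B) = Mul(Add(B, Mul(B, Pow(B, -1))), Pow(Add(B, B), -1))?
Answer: -35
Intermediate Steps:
Function('c')(B) = Mul(Rational(1, 2), Pow(B, -1), Add(1, B)) (Function('c')(B) = Mul(Add(B, 1), Pow(Mul(2, B), -1)) = Mul(Add(1, B), Mul(Rational(1, 2), Pow(B, -1))) = Mul(Rational(1, 2), Pow(B, -1), Add(1, B)))
Add(-35, Mul(115, Function('c')(Add(-2, 1)))) = Add(-35, Mul(115, Mul(Rational(1, 2), Pow(Add(-2, 1), -1), Add(1, Add(-2, 1))))) = Add(-35, Mul(115, Mul(Rational(1, 2), Pow(-1, -1), Add(1, -1)))) = Add(-35, Mul(115, Mul(Rational(1, 2), -1, 0))) = Add(-35, Mul(115, 0)) = Add(-35, 0) = -35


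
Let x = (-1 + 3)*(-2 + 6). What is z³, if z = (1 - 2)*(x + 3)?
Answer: -1331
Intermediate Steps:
x = 8 (x = 2*4 = 8)
z = -11 (z = (1 - 2)*(8 + 3) = -1*11 = -11)
z³ = (-11)³ = -1331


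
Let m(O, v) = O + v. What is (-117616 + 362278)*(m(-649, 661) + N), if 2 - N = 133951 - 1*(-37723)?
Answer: -41998678920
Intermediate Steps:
N = -171672 (N = 2 - (133951 - 1*(-37723)) = 2 - (133951 + 37723) = 2 - 1*171674 = 2 - 171674 = -171672)
(-117616 + 362278)*(m(-649, 661) + N) = (-117616 + 362278)*((-649 + 661) - 171672) = 244662*(12 - 171672) = 244662*(-171660) = -41998678920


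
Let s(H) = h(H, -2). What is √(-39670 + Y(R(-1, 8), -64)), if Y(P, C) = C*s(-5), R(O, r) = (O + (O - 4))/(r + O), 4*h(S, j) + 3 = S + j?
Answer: 3*I*√4390 ≈ 198.77*I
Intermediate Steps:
h(S, j) = -¾ + S/4 + j/4 (h(S, j) = -¾ + (S + j)/4 = -¾ + (S/4 + j/4) = -¾ + S/4 + j/4)
s(H) = -5/4 + H/4 (s(H) = -¾ + H/4 + (¼)*(-2) = -¾ + H/4 - ½ = -5/4 + H/4)
R(O, r) = (-4 + 2*O)/(O + r) (R(O, r) = (O + (-4 + O))/(O + r) = (-4 + 2*O)/(O + r))
Y(P, C) = -5*C/2 (Y(P, C) = C*(-5/4 + (¼)*(-5)) = C*(-5/4 - 5/4) = C*(-5/2) = -5*C/2)
√(-39670 + Y(R(-1, 8), -64)) = √(-39670 - 5/2*(-64)) = √(-39670 + 160) = √(-39510) = 3*I*√4390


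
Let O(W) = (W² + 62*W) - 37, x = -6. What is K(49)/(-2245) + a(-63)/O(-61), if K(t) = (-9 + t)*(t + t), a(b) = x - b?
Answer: -102425/44002 ≈ -2.3277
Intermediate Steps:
a(b) = -6 - b
K(t) = 2*t*(-9 + t) (K(t) = (-9 + t)*(2*t) = 2*t*(-9 + t))
O(W) = -37 + W² + 62*W
K(49)/(-2245) + a(-63)/O(-61) = (2*49*(-9 + 49))/(-2245) + (-6 - 1*(-63))/(-37 + (-61)² + 62*(-61)) = (2*49*40)*(-1/2245) + (-6 + 63)/(-37 + 3721 - 3782) = 3920*(-1/2245) + 57/(-98) = -784/449 + 57*(-1/98) = -784/449 - 57/98 = -102425/44002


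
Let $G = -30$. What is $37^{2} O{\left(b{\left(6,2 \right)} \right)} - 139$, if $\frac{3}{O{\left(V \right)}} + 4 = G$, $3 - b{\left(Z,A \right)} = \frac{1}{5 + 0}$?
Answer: $- \frac{8833}{34} \approx -259.79$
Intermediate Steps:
$b{\left(Z,A \right)} = \frac{14}{5}$ ($b{\left(Z,A \right)} = 3 - \frac{1}{5 + 0} = 3 - \frac{1}{5} = \frac{14}{5}$)
$O{\left(V \right)} = - \frac{3}{34}$ ($O{\left(V \right)} = \frac{3}{-4 - 30} = \frac{3}{-34} = 3 \left(- \frac{1}{34}\right) = - \frac{3}{34}$)
$37^{2} O{\left(b{\left(6,2 \right)} \right)} - 139 = 37^{2} \left(- \frac{3}{34}\right) - 139 = 1369 \left(- \frac{3}{34}\right) - 139 = - \frac{4107}{34} - 139 = - \frac{8833}{34}$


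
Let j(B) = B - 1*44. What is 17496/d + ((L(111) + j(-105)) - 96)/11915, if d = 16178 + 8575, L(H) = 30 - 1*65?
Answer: 13435600/19662133 ≈ 0.68332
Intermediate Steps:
j(B) = -44 + B (j(B) = B - 44 = -44 + B)
L(H) = -35 (L(H) = 30 - 65 = -35)
d = 24753
17496/d + ((L(111) + j(-105)) - 96)/11915 = 17496/24753 + ((-35 + (-44 - 105)) - 96)/11915 = 17496*(1/24753) + ((-35 - 149) - 96)*(1/11915) = 5832/8251 + (-184 - 96)*(1/11915) = 5832/8251 - 280*1/11915 = 5832/8251 - 56/2383 = 13435600/19662133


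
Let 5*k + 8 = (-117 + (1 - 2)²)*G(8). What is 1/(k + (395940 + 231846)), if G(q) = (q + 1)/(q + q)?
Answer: 20/12555427 ≈ 1.5929e-6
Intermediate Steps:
G(q) = (1 + q)/(2*q) (G(q) = (1 + q)/((2*q)) = (1 + q)*(1/(2*q)) = (1 + q)/(2*q))
k = -293/20 (k = -8/5 + ((-117 + (1 - 2)²)*((½)*(1 + 8)/8))/5 = -8/5 + ((-117 + (-1)²)*((½)*(⅛)*9))/5 = -8/5 + ((-117 + 1)*(9/16))/5 = -8/5 + (-116*9/16)/5 = -8/5 + (⅕)*(-261/4) = -8/5 - 261/20 = -293/20 ≈ -14.650)
1/(k + (395940 + 231846)) = 1/(-293/20 + (395940 + 231846)) = 1/(-293/20 + 627786) = 1/(12555427/20) = 20/12555427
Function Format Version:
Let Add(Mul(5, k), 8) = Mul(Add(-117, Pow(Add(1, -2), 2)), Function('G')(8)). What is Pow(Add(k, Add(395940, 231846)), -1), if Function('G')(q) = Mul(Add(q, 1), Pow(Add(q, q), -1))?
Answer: Rational(20, 12555427) ≈ 1.5929e-6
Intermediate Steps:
Function('G')(q) = Mul(Rational(1, 2), Pow(q, -1), Add(1, q)) (Function('G')(q) = Mul(Add(1, q), Pow(Mul(2, q), -1)) = Mul(Add(1, q), Mul(Rational(1, 2), Pow(q, -1))) = Mul(Rational(1, 2), Pow(q, -1), Add(1, q)))
k = Rational(-293, 20) (k = Add(Rational(-8, 5), Mul(Rational(1, 5), Mul(Add(-117, Pow(Add(1, -2), 2)), Mul(Rational(1, 2), Pow(8, -1), Add(1, 8))))) = Add(Rational(-8, 5), Mul(Rational(1, 5), Mul(Add(-117, Pow(-1, 2)), Mul(Rational(1, 2), Rational(1, 8), 9)))) = Add(Rational(-8, 5), Mul(Rational(1, 5), Mul(Add(-117, 1), Rational(9, 16)))) = Add(Rational(-8, 5), Mul(Rational(1, 5), Mul(-116, Rational(9, 16)))) = Add(Rational(-8, 5), Mul(Rational(1, 5), Rational(-261, 4))) = Add(Rational(-8, 5), Rational(-261, 20)) = Rational(-293, 20) ≈ -14.650)
Pow(Add(k, Add(395940, 231846)), -1) = Pow(Add(Rational(-293, 20), Add(395940, 231846)), -1) = Pow(Add(Rational(-293, 20), 627786), -1) = Pow(Rational(12555427, 20), -1) = Rational(20, 12555427)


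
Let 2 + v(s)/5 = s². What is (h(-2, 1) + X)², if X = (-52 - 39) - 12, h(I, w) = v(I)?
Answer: 8649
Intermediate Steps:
v(s) = -10 + 5*s²
h(I, w) = -10 + 5*I²
X = -103 (X = -91 - 12 = -103)
(h(-2, 1) + X)² = ((-10 + 5*(-2)²) - 103)² = ((-10 + 5*4) - 103)² = ((-10 + 20) - 103)² = (10 - 103)² = (-93)² = 8649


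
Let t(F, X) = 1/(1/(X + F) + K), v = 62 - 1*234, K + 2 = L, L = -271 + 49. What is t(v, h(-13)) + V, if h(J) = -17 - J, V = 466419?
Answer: 18388568899/39425 ≈ 4.6642e+5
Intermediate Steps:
L = -222
K = -224 (K = -2 - 222 = -224)
v = -172 (v = 62 - 234 = -172)
t(F, X) = 1/(-224 + 1/(F + X)) (t(F, X) = 1/(1/(X + F) - 224) = 1/(1/(F + X) - 224) = 1/(-224 + 1/(F + X)))
t(v, h(-13)) + V = (-1*(-172) - (-17 - 1*(-13)))/(-1 + 224*(-172) + 224*(-17 - 1*(-13))) + 466419 = (172 - (-17 + 13))/(-1 - 38528 + 224*(-17 + 13)) + 466419 = (172 - 1*(-4))/(-1 - 38528 + 224*(-4)) + 466419 = (172 + 4)/(-1 - 38528 - 896) + 466419 = 176/(-39425) + 466419 = -1/39425*176 + 466419 = -176/39425 + 466419 = 18388568899/39425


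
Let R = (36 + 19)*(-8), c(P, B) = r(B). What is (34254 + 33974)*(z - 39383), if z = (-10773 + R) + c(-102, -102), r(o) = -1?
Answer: -3452132116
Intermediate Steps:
c(P, B) = -1
R = -440 (R = 55*(-8) = -440)
z = -11214 (z = (-10773 - 440) - 1 = -11213 - 1 = -11214)
(34254 + 33974)*(z - 39383) = (34254 + 33974)*(-11214 - 39383) = 68228*(-50597) = -3452132116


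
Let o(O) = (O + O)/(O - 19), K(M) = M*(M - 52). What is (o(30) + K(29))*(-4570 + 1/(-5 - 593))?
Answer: 19887029497/6578 ≈ 3.0233e+6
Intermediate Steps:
K(M) = M*(-52 + M)
o(O) = 2*O/(-19 + O) (o(O) = (2*O)/(-19 + O) = 2*O/(-19 + O))
(o(30) + K(29))*(-4570 + 1/(-5 - 593)) = (2*30/(-19 + 30) + 29*(-52 + 29))*(-4570 + 1/(-5 - 593)) = (2*30/11 + 29*(-23))*(-4570 + 1/(-598)) = (2*30*(1/11) - 667)*(-4570 - 1/598) = (60/11 - 667)*(-2732861/598) = -7277/11*(-2732861/598) = 19887029497/6578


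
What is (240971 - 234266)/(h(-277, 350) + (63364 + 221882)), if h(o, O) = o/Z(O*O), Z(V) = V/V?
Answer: 6705/284969 ≈ 0.023529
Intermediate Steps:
Z(V) = 1
h(o, O) = o (h(o, O) = o/1 = o*1 = o)
(240971 - 234266)/(h(-277, 350) + (63364 + 221882)) = (240971 - 234266)/(-277 + (63364 + 221882)) = 6705/(-277 + 285246) = 6705/284969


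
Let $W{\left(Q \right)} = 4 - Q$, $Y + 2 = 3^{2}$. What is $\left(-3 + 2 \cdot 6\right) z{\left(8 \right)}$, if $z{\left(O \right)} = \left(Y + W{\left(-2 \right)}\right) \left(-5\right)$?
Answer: $-585$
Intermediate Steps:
$Y = 7$ ($Y = -2 + 3^{2} = -2 + 9 = 7$)
$z{\left(O \right)} = -65$ ($z{\left(O \right)} = \left(7 + \left(4 - -2\right)\right) \left(-5\right) = \left(7 + \left(4 + 2\right)\right) \left(-5\right) = \left(7 + 6\right) \left(-5\right) = 13 \left(-5\right) = -65$)
$\left(-3 + 2 \cdot 6\right) z{\left(8 \right)} = \left(-3 + 2 \cdot 6\right) \left(-65\right) = \left(-3 + 12\right) \left(-65\right) = 9 \left(-65\right) = -585$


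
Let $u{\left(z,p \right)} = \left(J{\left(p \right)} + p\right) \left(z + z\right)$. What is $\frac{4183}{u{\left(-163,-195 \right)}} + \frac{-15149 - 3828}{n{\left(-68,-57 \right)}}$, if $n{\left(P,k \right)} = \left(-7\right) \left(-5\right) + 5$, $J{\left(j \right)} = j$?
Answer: $- \frac{120628423}{254280} \approx -474.39$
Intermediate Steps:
$n{\left(P,k \right)} = 40$ ($n{\left(P,k \right)} = 35 + 5 = 40$)
$u{\left(z,p \right)} = 4 p z$ ($u{\left(z,p \right)} = \left(p + p\right) \left(z + z\right) = 2 p 2 z = 4 p z$)
$\frac{4183}{u{\left(-163,-195 \right)}} + \frac{-15149 - 3828}{n{\left(-68,-57 \right)}} = \frac{4183}{4 \left(-195\right) \left(-163\right)} + \frac{-15149 - 3828}{40} = \frac{4183}{127140} + \left(-15149 - 3828\right) \frac{1}{40} = 4183 \cdot \frac{1}{127140} - \frac{18977}{40} = \frac{4183}{127140} - \frac{18977}{40} = - \frac{120628423}{254280}$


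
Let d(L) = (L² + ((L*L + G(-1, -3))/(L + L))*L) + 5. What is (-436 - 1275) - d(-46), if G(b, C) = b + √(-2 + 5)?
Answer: -9779/2 - √3/2 ≈ -4890.4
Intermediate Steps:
G(b, C) = b + √3
d(L) = 9/2 + √3/2 + 3*L²/2 (d(L) = (L² + ((L*L + (-1 + √3))/(L + L))*L) + 5 = (L² + ((L² + (-1 + √3))/((2*L)))*L) + 5 = (L² + ((-1 + √3 + L²)*(1/(2*L)))*L) + 5 = (L² + ((-1 + √3 + L²)/(2*L))*L) + 5 = (L² + (-½ + √3/2 + L²/2)) + 5 = (-½ + √3/2 + 3*L²/2) + 5 = 9/2 + √3/2 + 3*L²/2)
(-436 - 1275) - d(-46) = (-436 - 1275) - (9/2 + √3/2 + (3/2)*(-46)²) = -1711 - (9/2 + √3/2 + (3/2)*2116) = -1711 - (9/2 + √3/2 + 3174) = -1711 - (6357/2 + √3/2) = -1711 + (-6357/2 - √3/2) = -9779/2 - √3/2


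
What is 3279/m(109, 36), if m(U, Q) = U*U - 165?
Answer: 3279/11716 ≈ 0.27987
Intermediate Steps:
m(U, Q) = -165 + U**2 (m(U, Q) = U**2 - 165 = -165 + U**2)
3279/m(109, 36) = 3279/(-165 + 109**2) = 3279/(-165 + 11881) = 3279/11716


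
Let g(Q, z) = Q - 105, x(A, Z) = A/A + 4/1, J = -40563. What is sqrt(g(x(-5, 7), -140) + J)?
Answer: I*sqrt(40663) ≈ 201.65*I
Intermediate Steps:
x(A, Z) = 5 (x(A, Z) = 1 + 4*1 = 1 + 4 = 5)
g(Q, z) = -105 + Q
sqrt(g(x(-5, 7), -140) + J) = sqrt((-105 + 5) - 40563) = sqrt(-100 - 40563) = sqrt(-40663) = I*sqrt(40663)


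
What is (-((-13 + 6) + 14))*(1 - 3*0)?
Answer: -7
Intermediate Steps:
(-((-13 + 6) + 14))*(1 - 3*0) = (-(-7 + 14))*(1 + 0) = -1*7*1 = -7*1 = -7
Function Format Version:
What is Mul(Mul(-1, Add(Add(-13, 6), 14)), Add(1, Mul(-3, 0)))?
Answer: -7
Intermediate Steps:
Mul(Mul(-1, Add(Add(-13, 6), 14)), Add(1, Mul(-3, 0))) = Mul(Mul(-1, Add(-7, 14)), Add(1, 0)) = Mul(Mul(-1, 7), 1) = Mul(-7, 1) = -7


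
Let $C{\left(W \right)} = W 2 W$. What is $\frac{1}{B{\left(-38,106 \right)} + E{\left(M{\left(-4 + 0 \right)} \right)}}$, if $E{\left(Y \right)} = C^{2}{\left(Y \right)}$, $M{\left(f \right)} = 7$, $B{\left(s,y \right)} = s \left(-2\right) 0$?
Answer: $\frac{1}{9604} \approx 0.00010412$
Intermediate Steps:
$B{\left(s,y \right)} = 0$ ($B{\left(s,y \right)} = - 2 s 0 = 0$)
$C{\left(W \right)} = 2 W^{2}$ ($C{\left(W \right)} = 2 W W = 2 W^{2}$)
$E{\left(Y \right)} = 4 Y^{4}$ ($E{\left(Y \right)} = \left(2 Y^{2}\right)^{2} = 4 Y^{4}$)
$\frac{1}{B{\left(-38,106 \right)} + E{\left(M{\left(-4 + 0 \right)} \right)}} = \frac{1}{0 + 4 \cdot 7^{4}} = \frac{1}{0 + 4 \cdot 2401} = \frac{1}{0 + 9604} = \frac{1}{9604}$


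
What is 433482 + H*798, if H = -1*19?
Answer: 418320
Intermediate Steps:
H = -19
433482 + H*798 = 433482 - 19*798 = 433482 - 15162 = 418320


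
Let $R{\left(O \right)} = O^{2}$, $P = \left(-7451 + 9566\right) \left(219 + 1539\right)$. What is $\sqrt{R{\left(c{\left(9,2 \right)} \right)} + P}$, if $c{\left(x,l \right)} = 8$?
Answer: $\sqrt{3718234} \approx 1928.3$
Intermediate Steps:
$P = 3718170$ ($P = 2115 \cdot 1758 = 3718170$)
$\sqrt{R{\left(c{\left(9,2 \right)} \right)} + P} = \sqrt{8^{2} + 3718170} = \sqrt{64 + 3718170} = \sqrt{3718234}$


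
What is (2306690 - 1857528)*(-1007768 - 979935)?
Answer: -892800654886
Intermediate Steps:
(2306690 - 1857528)*(-1007768 - 979935) = 449162*(-1987703) = -892800654886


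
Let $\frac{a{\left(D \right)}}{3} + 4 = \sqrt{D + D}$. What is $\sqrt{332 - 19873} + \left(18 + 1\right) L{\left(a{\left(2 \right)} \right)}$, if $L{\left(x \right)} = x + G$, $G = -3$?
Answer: $-171 + i \sqrt{19541} \approx -171.0 + 139.79 i$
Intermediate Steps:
$a{\left(D \right)} = -12 + 3 \sqrt{2} \sqrt{D}$ ($a{\left(D \right)} = -12 + 3 \sqrt{D + D} = -12 + 3 \sqrt{2 D} = -12 + 3 \sqrt{2} \sqrt{D}$)
$L{\left(x \right)} = -3 + x$ ($L{\left(x \right)} = x - 3 = -3 + x$)
$\sqrt{332 - 19873} + \left(18 + 1\right) L{\left(a{\left(2 \right)} \right)} = \sqrt{332 - 19873} + \left(18 + 1\right) \left(-3 - \left(12 - 3 \sqrt{2} \sqrt{2}\right)\right) = \sqrt{-19541} + 19 \left(-3 + \left(-12 + 6\right)\right) = i \sqrt{19541} + 19 \left(-3 - 6\right) = i \sqrt{19541} + 19 \left(-9\right) = i \sqrt{19541} - 171 = -171 + i \sqrt{19541}$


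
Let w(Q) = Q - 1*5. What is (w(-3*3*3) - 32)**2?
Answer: 4096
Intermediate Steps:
w(Q) = -5 + Q (w(Q) = Q - 5 = -5 + Q)
(w(-3*3*3) - 32)**2 = ((-5 - 3*3*3) - 32)**2 = ((-5 - 9*3) - 32)**2 = ((-5 - 27) - 32)**2 = (-32 - 32)**2 = (-64)**2 = 4096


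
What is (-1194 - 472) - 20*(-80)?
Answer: -66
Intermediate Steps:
(-1194 - 472) - 20*(-80) = -1666 + 1600 = -66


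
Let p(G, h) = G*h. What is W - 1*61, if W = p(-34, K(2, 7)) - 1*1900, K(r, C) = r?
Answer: -2029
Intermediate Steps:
W = -1968 (W = -34*2 - 1*1900 = -68 - 1900 = -1968)
W - 1*61 = -1968 - 1*61 = -1968 - 61 = -2029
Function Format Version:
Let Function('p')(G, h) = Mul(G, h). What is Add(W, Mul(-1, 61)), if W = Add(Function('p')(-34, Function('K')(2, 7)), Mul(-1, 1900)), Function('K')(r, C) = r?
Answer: -2029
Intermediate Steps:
W = -1968 (W = Add(Mul(-34, 2), Mul(-1, 1900)) = Add(-68, -1900) = -1968)
Add(W, Mul(-1, 61)) = Add(-1968, Mul(-1, 61)) = Add(-1968, -61) = -2029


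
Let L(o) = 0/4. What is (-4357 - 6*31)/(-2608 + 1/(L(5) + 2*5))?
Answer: 45430/26079 ≈ 1.7420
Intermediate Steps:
L(o) = 0 (L(o) = 0*(¼) = 0)
(-4357 - 6*31)/(-2608 + 1/(L(5) + 2*5)) = (-4357 - 6*31)/(-2608 + 1/(0 + 2*5)) = (-4357 - 186)/(-2608 + 1/(0 + 10)) = -4543/(-2608 + 1/10) = -4543/(-2608 + ⅒) = -4543/(-26079/10) = -4543*(-10/26079) = 45430/26079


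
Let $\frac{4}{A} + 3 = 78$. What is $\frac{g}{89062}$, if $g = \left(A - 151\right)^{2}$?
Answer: $\frac{128165041}{500973750} \approx 0.25583$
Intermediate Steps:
$A = \frac{4}{75}$ ($A = \frac{4}{-3 + 78} = \frac{4}{75} \approx 0.053333$)
$g = \frac{128165041}{5625}$ ($g = \left(\frac{4}{75} - 151\right)^{2} = \left(- \frac{11321}{75}\right)^{2} = \frac{128165041}{5625} \approx 22785.0$)
$\frac{g}{89062} = \frac{128165041}{5625 \cdot 89062} = \frac{128165041}{5625} \cdot \frac{1}{89062} = \frac{128165041}{500973750}$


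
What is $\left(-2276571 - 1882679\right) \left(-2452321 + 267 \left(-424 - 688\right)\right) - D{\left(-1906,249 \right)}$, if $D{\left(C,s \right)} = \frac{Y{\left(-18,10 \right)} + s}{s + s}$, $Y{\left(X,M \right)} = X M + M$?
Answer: $\frac{5694487612462421}{498} \approx 1.1435 \cdot 10^{13}$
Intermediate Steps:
$Y{\left(X,M \right)} = M + M X$ ($Y{\left(X,M \right)} = M X + M = M + M X$)
$D{\left(C,s \right)} = \frac{-170 + s}{2 s}$ ($D{\left(C,s \right)} = \frac{10 \left(1 - 18\right) + s}{s + s} = \frac{10 \left(-17\right) + s}{2 s} = \left(-170 + s\right) \frac{1}{2 s} = \frac{-170 + s}{2 s}$)
$\left(-2276571 - 1882679\right) \left(-2452321 + 267 \left(-424 - 688\right)\right) - D{\left(-1906,249 \right)} = \left(-2276571 - 1882679\right) \left(-2452321 + 267 \left(-424 - 688\right)\right) - \frac{-170 + 249}{2 \cdot 249} = - 4159250 \left(-2452321 + 267 \left(-1112\right)\right) - \frac{1}{2} \cdot \frac{1}{249} \cdot 79 = - 4159250 \left(-2452321 - 296904\right) - \frac{79}{498} = \left(-4159250\right) \left(-2749225\right) - \frac{79}{498} = 11434714081250 - \frac{79}{498} = \frac{5694487612462421}{498}$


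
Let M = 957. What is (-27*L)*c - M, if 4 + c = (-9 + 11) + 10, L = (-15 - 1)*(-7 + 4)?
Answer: -11325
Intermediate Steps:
L = 48 (L = -16*(-3) = 48)
c = 8 (c = -4 + ((-9 + 11) + 10) = -4 + (2 + 10) = -4 + 12 = 8)
(-27*L)*c - M = -27*48*8 - 1*957 = -1296*8 - 957 = -10368 - 957 = -11325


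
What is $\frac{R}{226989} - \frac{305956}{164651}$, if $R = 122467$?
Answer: $- \frac{49284332467}{37373965839} \approx -1.3187$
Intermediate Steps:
$\frac{R}{226989} - \frac{305956}{164651} = \frac{122467}{226989} - \frac{305956}{164651} = - \frac{49284332467}{37373965839}$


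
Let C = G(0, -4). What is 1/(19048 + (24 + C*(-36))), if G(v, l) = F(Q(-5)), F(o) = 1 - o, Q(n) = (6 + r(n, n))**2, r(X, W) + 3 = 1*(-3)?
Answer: 1/19036 ≈ 5.2532e-5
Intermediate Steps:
r(X, W) = -6 (r(X, W) = -3 + 1*(-3) = -3 - 3 = -6)
Q(n) = 0 (Q(n) = (6 - 6)**2 = 0**2 = 0)
G(v, l) = 1 (G(v, l) = 1 - 1*0 = 1 + 0 = 1)
C = 1
1/(19048 + (24 + C*(-36))) = 1/(19048 + (24 + 1*(-36))) = 1/(19048 + (24 - 36)) = 1/(19048 - 12) = 1/19036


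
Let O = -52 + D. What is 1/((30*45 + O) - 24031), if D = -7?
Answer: -1/22740 ≈ -4.3975e-5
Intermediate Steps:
O = -59 (O = -52 - 7 = -59)
1/((30*45 + O) - 24031) = 1/((30*45 - 59) - 24031) = 1/((1350 - 59) - 24031) = 1/(1291 - 24031) = 1/(-22740) = -1/22740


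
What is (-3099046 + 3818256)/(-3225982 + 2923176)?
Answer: -359605/151403 ≈ -2.3752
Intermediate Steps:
(-3099046 + 3818256)/(-3225982 + 2923176) = 719210/(-302806) = 719210*(-1/302806) = -359605/151403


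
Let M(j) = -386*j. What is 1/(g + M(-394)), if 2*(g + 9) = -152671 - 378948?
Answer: -2/227469 ≈ -8.7924e-6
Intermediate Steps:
g = -531637/2 (g = -9 + (-152671 - 378948)/2 = -9 + (½)*(-531619) = -9 - 531619/2 = -531637/2 ≈ -2.6582e+5)
1/(g + M(-394)) = 1/(-531637/2 - 386*(-394)) = 1/(-531637/2 + 152084) = 1/(-227469/2) = -2/227469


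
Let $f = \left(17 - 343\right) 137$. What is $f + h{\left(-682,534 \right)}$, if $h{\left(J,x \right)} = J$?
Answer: $-45344$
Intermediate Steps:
$f = -44662$ ($f = \left(-326\right) 137 = -44662$)
$f + h{\left(-682,534 \right)} = -44662 - 682 = -45344$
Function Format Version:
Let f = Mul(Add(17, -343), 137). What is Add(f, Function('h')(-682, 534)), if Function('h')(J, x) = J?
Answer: -45344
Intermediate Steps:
f = -44662 (f = Mul(-326, 137) = -44662)
Add(f, Function('h')(-682, 534)) = Add(-44662, -682) = -45344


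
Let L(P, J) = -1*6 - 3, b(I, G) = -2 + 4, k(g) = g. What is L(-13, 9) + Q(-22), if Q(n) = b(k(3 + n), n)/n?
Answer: -100/11 ≈ -9.0909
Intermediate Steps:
b(I, G) = 2
Q(n) = 2/n
L(P, J) = -9 (L(P, J) = -6 - 3 = -9)
L(-13, 9) + Q(-22) = -9 + 2/(-22) = -9 + 2*(-1/22) = -9 - 1/11 = -100/11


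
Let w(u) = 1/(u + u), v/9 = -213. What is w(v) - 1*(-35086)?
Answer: 134519723/3834 ≈ 35086.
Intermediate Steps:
v = -1917 (v = 9*(-213) = -1917)
w(u) = 1/(2*u)
w(v) - 1*(-35086) = (1/2)/(-1917) - 1*(-35086) = (1/2)*(-1/1917) + 35086 = -1/3834 + 35086 = 134519723/3834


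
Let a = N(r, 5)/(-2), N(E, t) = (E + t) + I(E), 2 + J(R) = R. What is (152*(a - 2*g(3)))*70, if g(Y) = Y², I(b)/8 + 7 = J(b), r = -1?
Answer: 212800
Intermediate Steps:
J(R) = -2 + R
I(b) = -72 + 8*b (I(b) = -56 + 8*(-2 + b) = -56 + (-16 + 8*b) = -72 + 8*b)
N(E, t) = -72 + t + 9*E (N(E, t) = (E + t) + (-72 + 8*E) = -72 + t + 9*E)
a = 38 (a = (-72 + 5 + 9*(-1))/(-2) = (-72 + 5 - 9)*(-½) = -76*(-½) = 38)
(152*(a - 2*g(3)))*70 = (152*(38 - 2*3²))*70 = (152*(38 - 2*9))*70 = (152*(38 - 18))*70 = (152*20)*70 = 3040*70 = 212800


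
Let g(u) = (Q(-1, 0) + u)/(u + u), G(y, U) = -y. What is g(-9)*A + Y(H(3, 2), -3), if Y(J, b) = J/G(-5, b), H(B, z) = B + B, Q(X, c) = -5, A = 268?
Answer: 9434/45 ≈ 209.64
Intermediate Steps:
g(u) = (-5 + u)/(2*u) (g(u) = (-5 + u)/(u + u) = (-5 + u)/((2*u)) = (-5 + u)*(1/(2*u)) = (-5 + u)/(2*u))
H(B, z) = 2*B
Y(J, b) = J/5 (Y(J, b) = J/((-1*(-5))) = J/5)
g(-9)*A + Y(H(3, 2), -3) = ((½)*(-5 - 9)/(-9))*268 + (2*3)/5 = ((½)*(-⅑)*(-14))*268 + (⅕)*6 = (7/9)*268 + 6/5 = 1876/9 + 6/5 = 9434/45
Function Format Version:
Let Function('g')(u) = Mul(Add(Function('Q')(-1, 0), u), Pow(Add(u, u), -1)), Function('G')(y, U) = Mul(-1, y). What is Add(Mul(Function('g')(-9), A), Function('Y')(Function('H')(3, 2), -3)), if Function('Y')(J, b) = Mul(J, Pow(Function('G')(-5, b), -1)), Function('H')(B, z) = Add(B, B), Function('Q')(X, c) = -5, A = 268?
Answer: Rational(9434, 45) ≈ 209.64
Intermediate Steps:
Function('g')(u) = Mul(Rational(1, 2), Pow(u, -1), Add(-5, u)) (Function('g')(u) = Mul(Add(-5, u), Pow(Add(u, u), -1)) = Mul(Add(-5, u), Pow(Mul(2, u), -1)) = Mul(Add(-5, u), Mul(Rational(1, 2), Pow(u, -1))) = Mul(Rational(1, 2), Pow(u, -1), Add(-5, u)))
Function('H')(B, z) = Mul(2, B)
Function('Y')(J, b) = Mul(Rational(1, 5), J) (Function('Y')(J, b) = Mul(J, Pow(Mul(-1, -5), -1)) = Mul(J, Pow(5, -1)) = Mul(J, Rational(1, 5)) = Mul(Rational(1, 5), J))
Add(Mul(Function('g')(-9), A), Function('Y')(Function('H')(3, 2), -3)) = Add(Mul(Mul(Rational(1, 2), Pow(-9, -1), Add(-5, -9)), 268), Mul(Rational(1, 5), Mul(2, 3))) = Add(Mul(Mul(Rational(1, 2), Rational(-1, 9), -14), 268), Mul(Rational(1, 5), 6)) = Add(Mul(Rational(7, 9), 268), Rational(6, 5)) = Add(Rational(1876, 9), Rational(6, 5)) = Rational(9434, 45)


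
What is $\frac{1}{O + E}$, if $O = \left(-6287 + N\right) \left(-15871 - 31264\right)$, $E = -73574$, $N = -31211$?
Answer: $\frac{1}{1767394656} \approx 5.658 \cdot 10^{-10}$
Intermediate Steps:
$O = 1767468230$ ($O = \left(-6287 - 31211\right) \left(-15871 - 31264\right) = \left(-37498\right) \left(-47135\right) = 1767468230$)
$\frac{1}{O + E} = \frac{1}{1767468230 - 73574} = \frac{1}{1767394656}$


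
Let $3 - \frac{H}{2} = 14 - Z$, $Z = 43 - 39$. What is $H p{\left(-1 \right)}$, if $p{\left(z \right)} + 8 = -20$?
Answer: $392$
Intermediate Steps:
$Z = 4$ ($Z = 43 - 39 = 4$)
$p{\left(z \right)} = -28$ ($p{\left(z \right)} = -8 - 20 = -28$)
$H = -14$ ($H = 6 - 2 \left(14 - 4\right) = 6 - 20 = -14$)
$H p{\left(-1 \right)} = \left(-14\right) \left(-28\right) = 392$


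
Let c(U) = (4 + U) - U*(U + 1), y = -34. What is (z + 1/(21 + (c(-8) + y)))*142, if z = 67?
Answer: 694380/73 ≈ 9512.1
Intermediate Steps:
c(U) = 4 + U - U*(1 + U) (c(U) = (4 + U) - U*(1 + U) = 4 + U - U*(1 + U))
(z + 1/(21 + (c(-8) + y)))*142 = (67 + 1/(21 + ((4 - 1*(-8)²) - 34)))*142 = (67 + 1/(21 + ((4 - 1*64) - 34)))*142 = (67 + 1/(21 + ((4 - 64) - 34)))*142 = (67 + 1/(21 + (-60 - 34)))*142 = (67 + 1/(21 - 94))*142 = (67 + 1/(-73))*142 = (67 - 1/73)*142 = (4890/73)*142 = 694380/73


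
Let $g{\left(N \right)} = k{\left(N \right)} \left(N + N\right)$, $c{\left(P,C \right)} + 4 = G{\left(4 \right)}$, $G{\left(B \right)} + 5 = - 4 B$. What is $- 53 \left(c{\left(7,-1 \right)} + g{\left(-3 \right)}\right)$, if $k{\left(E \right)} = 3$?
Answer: $2279$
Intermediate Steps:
$G{\left(B \right)} = -5 - 4 B$
$c{\left(P,C \right)} = -25$ ($c{\left(P,C \right)} = -4 - 21 = -25$)
$g{\left(N \right)} = 6 N$ ($g{\left(N \right)} = 3 \left(N + N\right) = 3 \cdot 2 N = 6 N$)
$- 53 \left(c{\left(7,-1 \right)} + g{\left(-3 \right)}\right) = - 53 \left(-25 + 6 \left(-3\right)\right) = - 53 \left(-25 - 18\right) = \left(-53\right) \left(-43\right) = 2279$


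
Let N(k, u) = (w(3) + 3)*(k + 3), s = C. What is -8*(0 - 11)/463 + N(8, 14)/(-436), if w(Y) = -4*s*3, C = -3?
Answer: -160259/201868 ≈ -0.79388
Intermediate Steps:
s = -3
w(Y) = 36 (w(Y) = -4*(-3)*3 = 12*3 = 36)
N(k, u) = 117 + 39*k (N(k, u) = (36 + 3)*(k + 3) = 39*(3 + k) = 117 + 39*k)
-8*(0 - 11)/463 + N(8, 14)/(-436) = -8*(0 - 11)/463 + (117 + 39*8)/(-436) = -8*(-11)*(1/463) + (117 + 312)*(-1/436) = 88*(1/463) + 429*(-1/436) = 88/463 - 429/436 = -160259/201868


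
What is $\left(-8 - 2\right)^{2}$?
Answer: $100$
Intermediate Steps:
$\left(-8 - 2\right)^{2} = \left(-10\right)^{2} = 100$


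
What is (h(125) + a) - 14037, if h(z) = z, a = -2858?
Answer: -16770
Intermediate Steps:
(h(125) + a) - 14037 = (125 - 2858) - 14037 = -2733 - 14037 = -16770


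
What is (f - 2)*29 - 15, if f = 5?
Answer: 72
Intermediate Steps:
(f - 2)*29 - 15 = (5 - 2)*29 - 15 = 3*29 - 15 = 87 - 15 = 72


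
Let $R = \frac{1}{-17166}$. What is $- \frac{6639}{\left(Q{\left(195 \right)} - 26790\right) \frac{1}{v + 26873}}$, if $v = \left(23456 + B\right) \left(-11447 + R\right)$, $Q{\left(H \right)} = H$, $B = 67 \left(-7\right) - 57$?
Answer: $- \frac{4985076190407868}{76088295} \approx -6.5517 \cdot 10^{7}$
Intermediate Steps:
$B = -526$ ($B = -469 - 57 = -526$)
$R = - \frac{1}{17166} \approx -5.8255 \cdot 10^{-5}$
$v = - \frac{2252863362395}{8583}$ ($v = \left(23456 - 526\right) \left(-11447 - \frac{1}{17166}\right) = 22930 \left(- \frac{196499203}{17166}\right) = - \frac{2252863362395}{8583} \approx -2.6248 \cdot 10^{8}$)
$- \frac{6639}{\left(Q{\left(195 \right)} - 26790\right) \frac{1}{v + 26873}} = - \frac{6639}{\left(195 - 26790\right) \frac{1}{- \frac{2252863362395}{8583} + 26873}} = - \frac{6639}{\left(-26595\right) \frac{1}{- \frac{2252632711436}{8583}}} = - \frac{6639}{\left(-26595\right) \left(- \frac{8583}{2252632711436}\right)} = - \frac{6639}{\frac{228264885}{2252632711436}} = \left(-6639\right) \frac{2252632711436}{228264885} = - \frac{4985076190407868}{76088295}$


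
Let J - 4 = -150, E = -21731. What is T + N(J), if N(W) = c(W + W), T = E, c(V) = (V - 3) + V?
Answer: -22318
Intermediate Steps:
c(V) = -3 + 2*V (c(V) = (-3 + V) + V = -3 + 2*V)
T = -21731
J = -146 (J = 4 - 150 = -146)
N(W) = -3 + 4*W (N(W) = -3 + 2*(W + W) = -3 + 2*(2*W) = -3 + 4*W)
T + N(J) = -21731 + (-3 + 4*(-146)) = -21731 + (-3 - 584) = -21731 - 587 = -22318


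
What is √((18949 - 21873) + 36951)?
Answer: √34027 ≈ 184.46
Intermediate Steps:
√((18949 - 21873) + 36951) = √(-2924 + 36951) = √34027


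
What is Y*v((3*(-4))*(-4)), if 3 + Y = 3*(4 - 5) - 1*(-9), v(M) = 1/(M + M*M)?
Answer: 1/784 ≈ 0.0012755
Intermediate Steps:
v(M) = 1/(M + M²)
Y = 3 (Y = -3 + (3*(4 - 5) - 1*(-9)) = -3 + (3*(-1) + 9) = -3 + (-3 + 9) = -3 + 6 = 3)
Y*v((3*(-4))*(-4)) = 3*(1/((((3*(-4))*(-4)))*(1 + (3*(-4))*(-4)))) = 3*(1/(((-12*(-4)))*(1 - 12*(-4)))) = 3*(1/(48*(1 + 48))) = 3*((1/48)/49) = 3*((1/48)*(1/49)) = 3*(1/2352) = 1/784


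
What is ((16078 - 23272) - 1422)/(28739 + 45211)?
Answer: -1436/12325 ≈ -0.11651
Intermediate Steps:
((16078 - 23272) - 1422)/(28739 + 45211) = (-7194 - 1422)/73950 = -8616*1/73950 = -1436/12325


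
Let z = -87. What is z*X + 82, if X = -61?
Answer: 5389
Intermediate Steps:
z*X + 82 = -87*(-61) + 82 = 5307 + 82 = 5389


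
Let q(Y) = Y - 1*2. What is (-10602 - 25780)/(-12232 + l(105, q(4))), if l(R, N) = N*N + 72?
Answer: 18191/6078 ≈ 2.9929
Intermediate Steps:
q(Y) = -2 + Y (q(Y) = Y - 2 = -2 + Y)
l(R, N) = 72 + N² (l(R, N) = N² + 72 = 72 + N²)
(-10602 - 25780)/(-12232 + l(105, q(4))) = (-10602 - 25780)/(-12232 + (72 + (-2 + 4)²)) = -36382/(-12232 + (72 + 2²)) = -36382/(-12232 + (72 + 4)) = -36382/(-12232 + 76) = -36382/(-12156) = -36382*(-1/12156) = 18191/6078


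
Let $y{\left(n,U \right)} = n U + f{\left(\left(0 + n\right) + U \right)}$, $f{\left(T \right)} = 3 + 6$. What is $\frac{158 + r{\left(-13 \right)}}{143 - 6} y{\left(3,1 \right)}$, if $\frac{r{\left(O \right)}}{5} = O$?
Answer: $\frac{1116}{137} \approx 8.146$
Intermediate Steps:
$r{\left(O \right)} = 5 O$
$f{\left(T \right)} = 9$
$y{\left(n,U \right)} = 9 + U n$ ($y{\left(n,U \right)} = n U + 9 = U n + 9 = 9 + U n$)
$\frac{158 + r{\left(-13 \right)}}{143 - 6} y{\left(3,1 \right)} = \frac{158 + 5 \left(-13\right)}{143 - 6} \left(9 + 1 \cdot 3\right) = \frac{158 - 65}{137} \left(9 + 3\right) = 93 \cdot \frac{1}{137} \cdot 12 = \frac{93}{137} \cdot 12 = \frac{1116}{137}$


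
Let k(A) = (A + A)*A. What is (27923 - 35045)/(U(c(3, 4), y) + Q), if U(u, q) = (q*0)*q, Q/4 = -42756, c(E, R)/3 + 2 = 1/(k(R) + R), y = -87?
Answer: 1187/28504 ≈ 0.041643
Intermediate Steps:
k(A) = 2*A**2 (k(A) = (2*A)*A = 2*A**2)
c(E, R) = -6 + 3/(R + 2*R**2) (c(E, R) = -6 + 3/(2*R**2 + R) = -6 + 3/(R + 2*R**2))
Q = -171024 (Q = 4*(-42756) = -171024)
U(u, q) = 0 (U(u, q) = 0*q = 0)
(27923 - 35045)/(U(c(3, 4), y) + Q) = (27923 - 35045)/(0 - 171024) = -7122/(-171024) = -7122*(-1/171024) = 1187/28504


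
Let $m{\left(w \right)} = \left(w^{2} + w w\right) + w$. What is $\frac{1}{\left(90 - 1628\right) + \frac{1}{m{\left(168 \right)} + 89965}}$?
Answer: $- \frac{146581}{225441577} \approx -0.0006502$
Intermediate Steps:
$m{\left(w \right)} = w + 2 w^{2}$ ($m{\left(w \right)} = \left(w^{2} + w^{2}\right) + w = 2 w^{2} + w = w + 2 w^{2}$)
$\frac{1}{\left(90 - 1628\right) + \frac{1}{m{\left(168 \right)} + 89965}} = \frac{1}{\left(90 - 1628\right) + \frac{1}{168 \left(1 + 2 \cdot 168\right) + 89965}} = \frac{1}{\left(90 - 1628\right) + \frac{1}{168 \left(1 + 336\right) + 89965}} = \frac{1}{-1538 + \frac{1}{168 \cdot 337 + 89965}} = \frac{1}{-1538 + \frac{1}{56616 + 89965}} = \frac{1}{-1538 + \frac{1}{146581}} = \frac{1}{- \frac{225441577}{146581}} = - \frac{146581}{225441577}$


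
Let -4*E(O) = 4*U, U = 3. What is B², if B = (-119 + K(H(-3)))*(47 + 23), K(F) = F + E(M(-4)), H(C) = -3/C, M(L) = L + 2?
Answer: 71740900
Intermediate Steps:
M(L) = 2 + L
E(O) = -3
K(F) = -3 + F (K(F) = F - 3 = -3 + F)
B = -8470 (B = (-119 + (-3 - 3/(-3)))*(47 + 23) = (-119 + (-3 - 3*(-⅓)))*70 = (-119 + (-3 + 1))*70 = (-119 - 2)*70 = -121*70 = -8470)
B² = (-8470)² = 71740900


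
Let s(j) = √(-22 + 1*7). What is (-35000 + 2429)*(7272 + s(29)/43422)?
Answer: -236856312 - 10857*I*√15/14474 ≈ -2.3686e+8 - 2.9051*I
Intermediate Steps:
s(j) = I*√15 (s(j) = √(-22 + 7) = √(-15) = I*√15)
(-35000 + 2429)*(7272 + s(29)/43422) = (-35000 + 2429)*(7272 + (I*√15)/43422) = -32571*(7272 + (I*√15)*(1/43422)) = -32571*(7272 + I*√15/43422) = -236856312 - 10857*I*√15/14474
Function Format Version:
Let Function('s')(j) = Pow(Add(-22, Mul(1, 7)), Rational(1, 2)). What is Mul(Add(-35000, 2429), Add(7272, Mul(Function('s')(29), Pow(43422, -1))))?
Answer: Add(-236856312, Mul(Rational(-10857, 14474), I, Pow(15, Rational(1, 2)))) ≈ Add(-2.3686e+8, Mul(-2.9051, I))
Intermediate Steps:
Function('s')(j) = Mul(I, Pow(15, Rational(1, 2))) (Function('s')(j) = Pow(Add(-22, 7), Rational(1, 2)) = Pow(-15, Rational(1, 2)) = Mul(I, Pow(15, Rational(1, 2))))
Mul(Add(-35000, 2429), Add(7272, Mul(Function('s')(29), Pow(43422, -1)))) = Mul(Add(-35000, 2429), Add(7272, Mul(Mul(I, Pow(15, Rational(1, 2))), Pow(43422, -1)))) = Mul(-32571, Add(7272, Mul(Mul(I, Pow(15, Rational(1, 2))), Rational(1, 43422)))) = Mul(-32571, Add(7272, Mul(Rational(1, 43422), I, Pow(15, Rational(1, 2))))) = Add(-236856312, Mul(Rational(-10857, 14474), I, Pow(15, Rational(1, 2))))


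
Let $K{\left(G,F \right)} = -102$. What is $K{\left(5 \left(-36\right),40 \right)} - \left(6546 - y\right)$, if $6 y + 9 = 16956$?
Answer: $- \frac{7647}{2} \approx -3823.5$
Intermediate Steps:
$y = \frac{5649}{2}$ ($y = - \frac{3}{2} + \frac{1}{6} \cdot 16956 = - \frac{3}{2} + 2826 = \frac{5649}{2} \approx 2824.5$)
$K{\left(5 \left(-36\right),40 \right)} - \left(6546 - y\right) = -102 - \left(6546 - \frac{5649}{2}\right) = -102 - \frac{7443}{2} = - \frac{7647}{2}$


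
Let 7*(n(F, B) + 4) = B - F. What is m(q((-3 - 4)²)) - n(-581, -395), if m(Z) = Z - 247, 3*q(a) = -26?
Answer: -5843/21 ≈ -278.24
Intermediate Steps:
q(a) = -26/3 (q(a) = (⅓)*(-26) = -26/3)
m(Z) = -247 + Z
n(F, B) = -4 - F/7 + B/7 (n(F, B) = -4 + (B - F)/7 = -4 + (-F/7 + B/7) = -4 - F/7 + B/7)
m(q((-3 - 4)²)) - n(-581, -395) = (-247 - 26/3) - (-4 - ⅐*(-581) + (⅐)*(-395)) = -767/3 - (-4 + 83 - 395/7) = -767/3 - 1*158/7 = -767/3 - 158/7 = -5843/21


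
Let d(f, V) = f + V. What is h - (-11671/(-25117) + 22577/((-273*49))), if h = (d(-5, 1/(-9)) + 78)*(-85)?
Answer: -6243703328654/1007970327 ≈ -6194.3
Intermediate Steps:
d(f, V) = V + f
h = -55760/9 (h = ((1/(-9) - 5) + 78)*(-85) = ((-⅑ - 5) + 78)*(-85) = (-46/9 + 78)*(-85) = (656/9)*(-85) = -55760/9 ≈ -6195.6)
h - (-11671/(-25117) + 22577/((-273*49))) = -55760/9 - (-11671/(-25117) + 22577/((-273*49))) = -55760/9 - (-11671*(-1/25117) + 22577/(-13377)) = -55760/9 - (11671/25117 + 22577*(-1/13377)) = -55760/9 - (11671/25117 - 22577/13377) = -55760/9 - 1*(-410943542/335990109) = -55760/9 + 410943542/335990109 = -6243703328654/1007970327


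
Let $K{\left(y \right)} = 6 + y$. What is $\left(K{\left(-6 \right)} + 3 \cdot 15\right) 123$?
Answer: $5535$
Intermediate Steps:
$\left(K{\left(-6 \right)} + 3 \cdot 15\right) 123 = \left(\left(6 - 6\right) + 3 \cdot 15\right) 123 = \left(0 + 45\right) 123 = 45 \cdot 123 = 5535$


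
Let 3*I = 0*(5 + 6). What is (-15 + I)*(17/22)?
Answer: -255/22 ≈ -11.591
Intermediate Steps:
I = 0 (I = (0*(5 + 6))/3 = (0*11)/3 = (⅓)*0 = 0)
(-15 + I)*(17/22) = (-15 + 0)*(17/22) = -255/22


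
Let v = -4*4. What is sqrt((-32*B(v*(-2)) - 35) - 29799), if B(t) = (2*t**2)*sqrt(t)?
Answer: sqrt(-29834 - 262144*sqrt(2)) ≈ 632.9*I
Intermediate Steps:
v = -16
B(t) = 2*t**(5/2)
sqrt((-32*B(v*(-2)) - 35) - 29799) = sqrt((-64*(-16*(-2))**(5/2) - 35) - 29799) = sqrt((-64*32**(5/2) - 35) - 29799) = sqrt((-64*4096*sqrt(2) - 35) - 29799) = sqrt((-262144*sqrt(2) - 35) - 29799) = sqrt((-35 - 262144*sqrt(2)) - 29799) = sqrt(-29834 - 262144*sqrt(2))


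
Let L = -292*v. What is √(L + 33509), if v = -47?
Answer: √47233 ≈ 217.33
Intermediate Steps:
L = 13724 (L = -292*(-47) = 13724)
√(L + 33509) = √(13724 + 33509) = √47233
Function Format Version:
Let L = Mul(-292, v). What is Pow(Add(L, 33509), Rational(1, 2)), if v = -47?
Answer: Pow(47233, Rational(1, 2)) ≈ 217.33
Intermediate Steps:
L = 13724 (L = Mul(-292, -47) = 13724)
Pow(Add(L, 33509), Rational(1, 2)) = Pow(Add(13724, 33509), Rational(1, 2)) = Pow(47233, Rational(1, 2))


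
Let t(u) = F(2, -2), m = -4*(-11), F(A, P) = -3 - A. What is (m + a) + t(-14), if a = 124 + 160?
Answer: 323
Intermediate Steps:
m = 44
t(u) = -5 (t(u) = -3 - 1*2 = -3 - 2 = -5)
a = 284
(m + a) + t(-14) = (44 + 284) - 5 = 328 - 5 = 323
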